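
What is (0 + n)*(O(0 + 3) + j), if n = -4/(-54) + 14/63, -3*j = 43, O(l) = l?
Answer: -272/81 ≈ -3.3580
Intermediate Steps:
j = -43/3 (j = -1/3*43 = -43/3 ≈ -14.333)
n = 8/27 (n = -4*(-1/54) + 14*(1/63) = 2/27 + 2/9 = 8/27 ≈ 0.29630)
(0 + n)*(O(0 + 3) + j) = (0 + 8/27)*((0 + 3) - 43/3) = 8*(3 - 43/3)/27 = (8/27)*(-34/3) = -272/81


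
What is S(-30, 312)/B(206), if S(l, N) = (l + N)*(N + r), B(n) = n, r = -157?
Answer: 21855/103 ≈ 212.18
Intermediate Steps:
S(l, N) = (-157 + N)*(N + l) (S(l, N) = (l + N)*(N - 157) = (N + l)*(-157 + N) = (-157 + N)*(N + l))
S(-30, 312)/B(206) = (312**2 - 157*312 - 157*(-30) + 312*(-30))/206 = (97344 - 48984 + 4710 - 9360)*(1/206) = 43710*(1/206) = 21855/103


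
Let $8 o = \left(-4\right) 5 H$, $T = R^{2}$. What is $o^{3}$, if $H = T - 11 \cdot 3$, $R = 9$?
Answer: $-1728000$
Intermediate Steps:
$T = 81$ ($T = 9^{2} = 81$)
$H = 48$ ($H = 81 - 11 \cdot 3 = 81 - 33 = 48$)
$o = -120$ ($o = \frac{\left(-4\right) 5 \cdot 48}{8} = \frac{\left(-20\right) 48}{8} = \frac{1}{8} \left(-960\right) = -120$)
$o^{3} = \left(-120\right)^{3} = -1728000$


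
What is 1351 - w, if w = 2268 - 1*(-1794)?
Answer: -2711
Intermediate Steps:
w = 4062 (w = 2268 + 1794 = 4062)
1351 - w = 1351 - 1*4062 = 1351 - 4062 = -2711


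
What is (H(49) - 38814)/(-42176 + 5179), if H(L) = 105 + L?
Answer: 38660/36997 ≈ 1.0449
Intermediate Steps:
(H(49) - 38814)/(-42176 + 5179) = ((105 + 49) - 38814)/(-42176 + 5179) = (154 - 38814)/(-36997) = -38660*(-1/36997) = 38660/36997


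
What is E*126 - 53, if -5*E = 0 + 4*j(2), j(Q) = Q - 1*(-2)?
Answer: -2281/5 ≈ -456.20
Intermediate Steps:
j(Q) = 2 + Q (j(Q) = Q + 2 = 2 + Q)
E = -16/5 (E = -(0 + 4*(2 + 2))/5 = -(0 + 4*4)/5 = -(0 + 16)/5 = -⅕*16 = -16/5 ≈ -3.2000)
E*126 - 53 = -16/5*126 - 53 = -2016/5 - 53 = -2281/5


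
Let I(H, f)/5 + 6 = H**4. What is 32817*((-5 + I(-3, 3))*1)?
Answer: 12142290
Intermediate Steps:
I(H, f) = -30 + 5*H**4
32817*((-5 + I(-3, 3))*1) = 32817*((-5 + (-30 + 5*(-3)**4))*1) = 32817*((-5 + (-30 + 5*81))*1) = 32817*((-5 + (-30 + 405))*1) = 32817*((-5 + 375)*1) = 32817*(370*1) = 32817*370 = 12142290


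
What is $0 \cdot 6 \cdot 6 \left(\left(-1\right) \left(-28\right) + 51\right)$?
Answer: $0$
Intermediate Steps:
$0 \cdot 6 \cdot 6 \left(\left(-1\right) \left(-28\right) + 51\right) = 0 \cdot 6 \left(28 + 51\right) = 0 \cdot 79 = 0$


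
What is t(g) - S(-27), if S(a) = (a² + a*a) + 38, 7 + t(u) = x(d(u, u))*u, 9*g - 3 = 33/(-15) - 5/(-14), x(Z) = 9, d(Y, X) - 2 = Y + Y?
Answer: -105129/70 ≈ -1501.8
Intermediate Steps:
d(Y, X) = 2 + 2*Y (d(Y, X) = 2 + (Y + Y) = 2 + 2*Y)
g = 9/70 (g = ⅓ + (33/(-15) - 5/(-14))/9 = ⅓ + (33*(-1/15) - 5*(-1/14))/9 = ⅓ + (-11/5 + 5/14)/9 = ⅓ + (⅑)*(-129/70) = ⅓ - 43/210 = 9/70 ≈ 0.12857)
t(u) = -7 + 9*u
S(a) = 38 + 2*a² (S(a) = (a² + a²) + 38 = 2*a² + 38 = 38 + 2*a²)
t(g) - S(-27) = (-7 + 9*(9/70)) - (38 + 2*(-27)²) = (-7 + 81/70) - (38 + 2*729) = -409/70 - (38 + 1458) = -409/70 - 1*1496 = -409/70 - 1496 = -105129/70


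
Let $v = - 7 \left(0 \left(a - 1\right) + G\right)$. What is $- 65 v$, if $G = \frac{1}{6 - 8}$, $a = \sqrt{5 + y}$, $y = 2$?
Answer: $- \frac{455}{2} \approx -227.5$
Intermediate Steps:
$a = \sqrt{7}$ ($a = \sqrt{5 + 2} = \sqrt{7} \approx 2.6458$)
$G = - \frac{1}{2}$ ($G = \frac{1}{-2} = - \frac{1}{2} \approx -0.5$)
$v = \frac{7}{2}$ ($v = - 7 \left(0 \left(\sqrt{7} - 1\right) - \frac{1}{2}\right) = - 7 \left(0 \left(-1 + \sqrt{7}\right) - \frac{1}{2}\right) = - 7 \left(0 - \frac{1}{2}\right) = \left(-7\right) \left(- \frac{1}{2}\right) = \frac{7}{2} \approx 3.5$)
$- 65 v = \left(-65\right) \frac{7}{2} = - \frac{455}{2}$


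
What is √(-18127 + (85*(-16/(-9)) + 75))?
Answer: 2*I*√40277/3 ≈ 133.79*I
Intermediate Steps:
√(-18127 + (85*(-16/(-9)) + 75)) = √(-18127 + (85*(-16*(-⅑)) + 75)) = √(-18127 + (85*(16/9) + 75)) = √(-18127 + (1360/9 + 75)) = √(-18127 + 2035/9) = √(-161108/9) = 2*I*√40277/3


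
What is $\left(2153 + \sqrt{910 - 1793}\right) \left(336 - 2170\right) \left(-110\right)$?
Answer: $434346220 + 201740 i \sqrt{883} \approx 4.3435 \cdot 10^{8} + 5.9948 \cdot 10^{6} i$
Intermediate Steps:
$\left(2153 + \sqrt{910 - 1793}\right) \left(336 - 2170\right) \left(-110\right) = \left(2153 + \sqrt{-883}\right) \left(-1834\right) \left(-110\right) = \left(2153 + i \sqrt{883}\right) \left(-1834\right) \left(-110\right) = \left(-3948602 - 1834 i \sqrt{883}\right) \left(-110\right) = 434346220 + 201740 i \sqrt{883}$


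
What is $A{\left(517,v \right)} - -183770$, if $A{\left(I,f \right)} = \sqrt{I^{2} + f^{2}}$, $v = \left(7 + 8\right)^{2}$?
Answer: $183770 + \sqrt{317914} \approx 1.8433 \cdot 10^{5}$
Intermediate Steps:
$v = 225$ ($v = 15^{2} = 225$)
$A{\left(517,v \right)} - -183770 = \sqrt{517^{2} + 225^{2}} - -183770 = \sqrt{267289 + 50625} + 183770 = \sqrt{317914} + 183770 = 183770 + \sqrt{317914}$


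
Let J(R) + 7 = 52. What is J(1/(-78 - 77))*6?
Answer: 270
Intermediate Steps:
J(R) = 45 (J(R) = -7 + 52 = 45)
J(1/(-78 - 77))*6 = 45*6 = 270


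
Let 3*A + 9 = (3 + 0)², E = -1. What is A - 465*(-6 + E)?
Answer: 3255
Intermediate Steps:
A = 0 (A = -3 + (3 + 0)²/3 = -3 + (⅓)*3² = -3 + (⅓)*9 = -3 + 3 = 0)
A - 465*(-6 + E) = 0 - 465*(-6 - 1) = 0 - 465*(-7) = 0 - 93*(-35) = 0 + 3255 = 3255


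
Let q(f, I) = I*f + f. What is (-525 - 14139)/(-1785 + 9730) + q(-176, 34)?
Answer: -48955864/7945 ≈ -6161.8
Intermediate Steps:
q(f, I) = f + I*f
(-525 - 14139)/(-1785 + 9730) + q(-176, 34) = (-525 - 14139)/(-1785 + 9730) - 176*(1 + 34) = -14664/7945 - 176*35 = -14664*1/7945 - 6160 = -14664/7945 - 6160 = -48955864/7945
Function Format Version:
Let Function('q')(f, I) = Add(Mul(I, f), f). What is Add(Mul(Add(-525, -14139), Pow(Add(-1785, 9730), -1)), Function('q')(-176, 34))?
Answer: Rational(-48955864, 7945) ≈ -6161.8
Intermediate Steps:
Function('q')(f, I) = Add(f, Mul(I, f))
Add(Mul(Add(-525, -14139), Pow(Add(-1785, 9730), -1)), Function('q')(-176, 34)) = Add(Mul(Add(-525, -14139), Pow(Add(-1785, 9730), -1)), Mul(-176, Add(1, 34))) = Add(Mul(-14664, Pow(7945, -1)), Mul(-176, 35)) = Add(Mul(-14664, Rational(1, 7945)), -6160) = Add(Rational(-14664, 7945), -6160) = Rational(-48955864, 7945)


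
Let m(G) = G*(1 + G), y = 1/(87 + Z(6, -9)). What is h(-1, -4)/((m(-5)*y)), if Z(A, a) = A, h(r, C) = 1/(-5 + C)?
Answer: -31/60 ≈ -0.51667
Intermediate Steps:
y = 1/93 (y = 1/(87 + 6) = 1/93 ≈ 0.010753)
h(-1, -4)/((m(-5)*y)) = 1/(((-5*(1 - 5)*(1/93)))*(-5 - 4)) = 1/((-5*(-4)*(1/93))*(-9)) = -⅑/(20*(1/93)) = -⅑/(20/93) = (93/20)*(-⅑) = -31/60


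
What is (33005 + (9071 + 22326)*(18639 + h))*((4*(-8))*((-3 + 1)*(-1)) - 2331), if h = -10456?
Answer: -615406401120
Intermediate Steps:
(33005 + (9071 + 22326)*(18639 + h))*((4*(-8))*((-3 + 1)*(-1)) - 2331) = (33005 + (9071 + 22326)*(18639 - 10456))*((4*(-8))*((-3 + 1)*(-1)) - 2331) = (33005 + 31397*8183)*(-(-64)*(-1) - 2331) = (33005 + 256921651)*(-32*2 - 2331) = 256954656*(-64 - 2331) = 256954656*(-2395) = -615406401120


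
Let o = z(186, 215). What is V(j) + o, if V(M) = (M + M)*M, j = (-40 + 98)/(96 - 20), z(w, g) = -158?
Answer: -113235/722 ≈ -156.84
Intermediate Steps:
j = 29/38 (j = 58/76 = 58*(1/76) = 29/38 ≈ 0.76316)
V(M) = 2*M**2 (V(M) = (2*M)*M = 2*M**2)
o = -158
V(j) + o = 2*(29/38)**2 - 158 = 2*(841/1444) - 158 = 841/722 - 158 = -113235/722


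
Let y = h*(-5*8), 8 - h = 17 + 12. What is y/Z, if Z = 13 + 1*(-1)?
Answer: 70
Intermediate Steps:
h = -21 (h = 8 - (17 + 12) = 8 - 1*29 = 8 - 29 = -21)
Z = 12 (Z = 13 - 1 = 12)
y = 840 (y = -(-105)*8 = -21*(-40) = 840)
y/Z = 840/12 = 840*(1/12) = 70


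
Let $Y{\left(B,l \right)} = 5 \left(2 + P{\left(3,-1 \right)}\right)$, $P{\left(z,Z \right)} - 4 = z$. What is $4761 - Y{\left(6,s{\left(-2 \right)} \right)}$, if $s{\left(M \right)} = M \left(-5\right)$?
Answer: $4716$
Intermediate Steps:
$s{\left(M \right)} = - 5 M$
$P{\left(z,Z \right)} = 4 + z$
$Y{\left(B,l \right)} = 45$ ($Y{\left(B,l \right)} = 5 \left(2 + \left(4 + 3\right)\right) = 5 \left(2 + 7\right) = 5 \cdot 9 = 45$)
$4761 - Y{\left(6,s{\left(-2 \right)} \right)} = 4761 - 45 = 4716$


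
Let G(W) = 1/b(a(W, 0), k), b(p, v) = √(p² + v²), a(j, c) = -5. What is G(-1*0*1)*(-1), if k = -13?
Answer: -√194/194 ≈ -0.071796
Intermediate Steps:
G(W) = √194/194 (G(W) = 1/(√((-5)² + (-13)²)) = 1/(√(25 + 169)) = 1/(√194) = √194/194)
G(-1*0*1)*(-1) = (√194/194)*(-1) = -√194/194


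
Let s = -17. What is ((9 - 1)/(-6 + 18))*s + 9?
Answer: -7/3 ≈ -2.3333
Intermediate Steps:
((9 - 1)/(-6 + 18))*s + 9 = ((9 - 1)/(-6 + 18))*(-17) + 9 = (8/12)*(-17) + 9 = (8*(1/12))*(-17) + 9 = (⅔)*(-17) + 9 = -34/3 + 9 = -7/3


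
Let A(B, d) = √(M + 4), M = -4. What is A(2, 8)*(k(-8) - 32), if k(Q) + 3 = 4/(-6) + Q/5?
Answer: 0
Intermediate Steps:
k(Q) = -11/3 + Q/5 (k(Q) = -3 + (4/(-6) + Q/5) = -3 + (4*(-⅙) + Q*(⅕)) = -3 + (-⅔ + Q/5) = -11/3 + Q/5)
A(B, d) = 0 (A(B, d) = √(-4 + 4) = √0 = 0)
A(2, 8)*(k(-8) - 32) = 0*((-11/3 + (⅕)*(-8)) - 32) = 0*((-11/3 - 8/5) - 32) = 0*(-79/15 - 32) = 0*(-559/15) = 0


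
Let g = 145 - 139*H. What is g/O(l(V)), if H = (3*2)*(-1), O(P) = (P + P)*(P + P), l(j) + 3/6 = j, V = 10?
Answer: 979/361 ≈ 2.7119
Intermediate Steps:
l(j) = -½ + j
O(P) = 4*P² (O(P) = (2*P)*(2*P) = 4*P²)
H = -6 (H = 6*(-1) = -6)
g = 979 (g = 145 - 139*(-6) = 145 + 834 = 979)
g/O(l(V)) = 979/((4*(-½ + 10)²)) = 979/((4*(19/2)²)) = 979/((4*(361/4))) = 979/361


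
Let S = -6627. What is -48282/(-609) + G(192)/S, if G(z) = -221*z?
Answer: 38422878/448427 ≈ 85.684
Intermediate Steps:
-48282/(-609) + G(192)/S = -48282/(-609) - 221*192/(-6627) = -48282*(-1/609) - 42432*(-1/6627) = 16094/203 + 14144/2209 = 38422878/448427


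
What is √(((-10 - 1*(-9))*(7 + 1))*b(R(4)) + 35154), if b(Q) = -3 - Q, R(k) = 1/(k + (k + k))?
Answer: 8*√4947/3 ≈ 187.56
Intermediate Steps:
R(k) = 1/(3*k) (R(k) = 1/(k + 2*k) = 1/(3*k))
√(((-10 - 1*(-9))*(7 + 1))*b(R(4)) + 35154) = √(((-10 - 1*(-9))*(7 + 1))*(-3 - 1/(3*4)) + 35154) = √(((-10 + 9)*8)*(-3 - 1/(3*4)) + 35154) = √((-1*8)*(-3 - 1*1/12) + 35154) = √(-8*(-3 - 1/12) + 35154) = √(-8*(-37/12) + 35154) = √(74/3 + 35154) = √(105536/3) = 8*√4947/3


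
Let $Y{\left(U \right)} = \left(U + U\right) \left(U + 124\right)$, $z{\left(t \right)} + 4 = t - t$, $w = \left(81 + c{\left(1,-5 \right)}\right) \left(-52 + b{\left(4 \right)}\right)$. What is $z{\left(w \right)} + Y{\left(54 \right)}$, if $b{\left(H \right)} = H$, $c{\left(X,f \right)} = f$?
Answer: $19220$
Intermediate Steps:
$w = -3648$ ($w = \left(81 - 5\right) \left(-52 + 4\right) = 76 \left(-48\right) = -3648$)
$z{\left(t \right)} = -4$ ($z{\left(t \right)} = -4 + \left(t - t\right) = -4 + 0 = -4$)
$Y{\left(U \right)} = 2 U \left(124 + U\right)$
$z{\left(w \right)} + Y{\left(54 \right)} = -4 + 2 \cdot 54 \left(124 + 54\right) = -4 + 2 \cdot 54 \cdot 178 = -4 + 19224 = 19220$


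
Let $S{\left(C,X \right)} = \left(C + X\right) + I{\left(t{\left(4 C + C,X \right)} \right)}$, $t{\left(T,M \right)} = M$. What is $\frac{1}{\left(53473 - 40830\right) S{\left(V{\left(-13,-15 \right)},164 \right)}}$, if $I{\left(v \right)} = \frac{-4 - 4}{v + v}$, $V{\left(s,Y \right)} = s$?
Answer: $\frac{41}{78260170} \approx 5.2389 \cdot 10^{-7}$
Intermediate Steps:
$I{\left(v \right)} = - \frac{4}{v}$ ($I{\left(v \right)} = - \frac{8}{2 v} = - 8 \frac{1}{2 v} = - \frac{4}{v}$)
$S{\left(C,X \right)} = C + X - \frac{4}{X}$ ($S{\left(C,X \right)} = \left(C + X\right) - \frac{4}{X} = C + X - \frac{4}{X}$)
$\frac{1}{\left(53473 - 40830\right) S{\left(V{\left(-13,-15 \right)},164 \right)}} = \frac{1}{\left(53473 - 40830\right) \left(-13 + 164 - \frac{4}{164}\right)} = \frac{1}{12643 \left(-13 + 164 - \frac{1}{41}\right)} = \frac{1}{12643 \cdot \frac{6190}{41}} = \frac{1}{12643} \cdot \frac{41}{6190} = \frac{41}{78260170}$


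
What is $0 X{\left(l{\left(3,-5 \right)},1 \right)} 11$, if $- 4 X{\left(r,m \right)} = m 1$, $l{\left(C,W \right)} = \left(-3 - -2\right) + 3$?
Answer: $0$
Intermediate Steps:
$l{\left(C,W \right)} = 2$ ($l{\left(C,W \right)} = \left(-3 + 2\right) + 3 = -1 + 3 = 2$)
$X{\left(r,m \right)} = - \frac{m}{4}$ ($X{\left(r,m \right)} = - \frac{m 1}{4} = - \frac{m}{4}$)
$0 X{\left(l{\left(3,-5 \right)},1 \right)} 11 = 0 \left(\left(- \frac{1}{4}\right) 1\right) 11 = 0 \left(- \frac{1}{4}\right) 11 = 0 \cdot 11 = 0$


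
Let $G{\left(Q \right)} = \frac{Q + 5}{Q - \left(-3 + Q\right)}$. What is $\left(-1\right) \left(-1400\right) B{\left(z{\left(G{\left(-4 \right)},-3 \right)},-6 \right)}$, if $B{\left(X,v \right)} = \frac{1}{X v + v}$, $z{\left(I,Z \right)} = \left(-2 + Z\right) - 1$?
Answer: $\frac{140}{3} \approx 46.667$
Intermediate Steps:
$G{\left(Q \right)} = \frac{5}{3} + \frac{Q}{3}$ ($G{\left(Q \right)} = \frac{5 + Q}{3} = \left(5 + Q\right) \frac{1}{3} = \frac{5}{3} + \frac{Q}{3}$)
$z{\left(I,Z \right)} = -3 + Z$
$B{\left(X,v \right)} = \frac{1}{v + X v}$
$\left(-1\right) \left(-1400\right) B{\left(z{\left(G{\left(-4 \right)},-3 \right)},-6 \right)} = \left(-1\right) \left(-1400\right) \frac{1}{\left(-6\right) \left(1 - 6\right)} = 1400 \left(- \frac{1}{6 \left(1 - 6\right)}\right) = 1400 \left(- \frac{1}{6 \left(-5\right)}\right) = 1400 \left(\left(- \frac{1}{6}\right) \left(- \frac{1}{5}\right)\right) = 1400 \cdot \frac{1}{30} = \frac{140}{3}$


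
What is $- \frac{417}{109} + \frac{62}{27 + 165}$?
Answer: $- \frac{36653}{10464} \approx -3.5028$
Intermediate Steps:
$- \frac{417}{109} + \frac{62}{27 + 165} = \left(-417\right) \frac{1}{109} + \frac{62}{192} = - \frac{417}{109} + 62 \cdot \frac{1}{192} = - \frac{417}{109} + \frac{31}{96} = - \frac{36653}{10464}$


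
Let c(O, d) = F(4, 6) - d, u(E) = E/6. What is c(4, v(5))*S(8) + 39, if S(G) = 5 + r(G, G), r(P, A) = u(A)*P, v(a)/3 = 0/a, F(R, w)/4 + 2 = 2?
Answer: 39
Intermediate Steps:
F(R, w) = 0 (F(R, w) = -8 + 4*2 = -8 + 8 = 0)
u(E) = E/6 (u(E) = E*(⅙) = E/6)
v(a) = 0 (v(a) = 3*(0/a) = 3*0 = 0)
r(P, A) = A*P/6 (r(P, A) = (A/6)*P = A*P/6)
S(G) = 5 + G²/6 (S(G) = 5 + G*G/6 = 5 + G²/6)
c(O, d) = -d (c(O, d) = 0 - d = -d)
c(4, v(5))*S(8) + 39 = (-1*0)*(5 + (⅙)*8²) + 39 = 0*(5 + (⅙)*64) + 39 = 0*(5 + 32/3) + 39 = 0*(47/3) + 39 = 0 + 39 = 39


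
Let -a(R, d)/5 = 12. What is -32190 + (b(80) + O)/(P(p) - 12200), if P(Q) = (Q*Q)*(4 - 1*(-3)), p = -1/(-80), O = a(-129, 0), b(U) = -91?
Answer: -2513394008270/78079993 ≈ -32190.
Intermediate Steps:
a(R, d) = -60 (a(R, d) = -5*12 = -60)
O = -60
p = 1/80 (p = -1*(-1/80) = 1/80 ≈ 0.012500)
P(Q) = 7*Q**2 (P(Q) = Q**2*(4 + 3) = Q**2*7 = 7*Q**2)
-32190 + (b(80) + O)/(P(p) - 12200) = -32190 + (-91 - 60)/(7*(1/80)**2 - 12200) = -32190 - 151/(7*(1/6400) - 12200) = -32190 - 151/(7/6400 - 12200) = -32190 - 151/(-78079993/6400) = -32190 - 151*(-6400/78079993) = -32190 + 966400/78079993 = -2513394008270/78079993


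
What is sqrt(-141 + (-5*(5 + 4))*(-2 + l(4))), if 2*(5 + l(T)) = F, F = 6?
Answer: sqrt(39) ≈ 6.2450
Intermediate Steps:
l(T) = -2 (l(T) = -5 + (1/2)*6 = -5 + 3 = -2)
sqrt(-141 + (-5*(5 + 4))*(-2 + l(4))) = sqrt(-141 + (-5*(5 + 4))*(-2 - 2)) = sqrt(-141 - 5*9*(-4)) = sqrt(-141 - 45*(-4)) = sqrt(-141 + 180) = sqrt(39)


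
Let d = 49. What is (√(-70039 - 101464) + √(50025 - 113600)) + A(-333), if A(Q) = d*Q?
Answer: -16317 + I*√171503 + 5*I*√2543 ≈ -16317.0 + 666.27*I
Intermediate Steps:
A(Q) = 49*Q
(√(-70039 - 101464) + √(50025 - 113600)) + A(-333) = (√(-70039 - 101464) + √(50025 - 113600)) + 49*(-333) = (√(-171503) + √(-63575)) - 16317 = (I*√171503 + 5*I*√2543) - 16317 = -16317 + I*√171503 + 5*I*√2543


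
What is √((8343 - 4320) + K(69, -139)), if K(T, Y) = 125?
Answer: 2*√1037 ≈ 64.405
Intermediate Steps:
√((8343 - 4320) + K(69, -139)) = √((8343 - 4320) + 125) = √(4023 + 125) = √4148 = 2*√1037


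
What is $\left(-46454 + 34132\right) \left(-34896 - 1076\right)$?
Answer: $443246984$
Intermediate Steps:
$\left(-46454 + 34132\right) \left(-34896 - 1076\right) = \left(-12322\right) \left(-35972\right) = 443246984$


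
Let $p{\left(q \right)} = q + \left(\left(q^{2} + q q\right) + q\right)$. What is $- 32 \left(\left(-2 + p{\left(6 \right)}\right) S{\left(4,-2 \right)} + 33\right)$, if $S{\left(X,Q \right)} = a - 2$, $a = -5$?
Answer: $17312$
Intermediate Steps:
$S{\left(X,Q \right)} = -7$ ($S{\left(X,Q \right)} = -5 - 2 = -7$)
$p{\left(q \right)} = 2 q + 2 q^{2}$ ($p{\left(q \right)} = q + \left(\left(q^{2} + q^{2}\right) + q\right) = q + \left(2 q^{2} + q\right) = q + \left(q + 2 q^{2}\right) = 2 q + 2 q^{2}$)
$- 32 \left(\left(-2 + p{\left(6 \right)}\right) S{\left(4,-2 \right)} + 33\right) = - 32 \left(\left(-2 + 2 \cdot 6 \left(1 + 6\right)\right) \left(-7\right) + 33\right) = - 32 \left(\left(-2 + 2 \cdot 6 \cdot 7\right) \left(-7\right) + 33\right) = - 32 \left(\left(-2 + 84\right) \left(-7\right) + 33\right) = - 32 \left(82 \left(-7\right) + 33\right) = - 32 \left(-574 + 33\right) = \left(-32\right) \left(-541\right) = 17312$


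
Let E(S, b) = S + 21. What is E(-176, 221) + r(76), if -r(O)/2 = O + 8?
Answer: -323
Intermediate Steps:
E(S, b) = 21 + S
r(O) = -16 - 2*O (r(O) = -2*(O + 8) = -2*(8 + O) = -16 - 2*O)
E(-176, 221) + r(76) = (21 - 176) + (-16 - 2*76) = -155 + (-16 - 152) = -155 - 168 = -323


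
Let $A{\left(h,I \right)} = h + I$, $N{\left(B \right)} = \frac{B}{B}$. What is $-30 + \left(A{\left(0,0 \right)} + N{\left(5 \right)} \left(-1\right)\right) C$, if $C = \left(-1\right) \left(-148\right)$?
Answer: $-178$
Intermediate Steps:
$N{\left(B \right)} = 1$
$C = 148$
$A{\left(h,I \right)} = I + h$
$-30 + \left(A{\left(0,0 \right)} + N{\left(5 \right)} \left(-1\right)\right) C = -30 + \left(\left(0 + 0\right) + 1 \left(-1\right)\right) 148 = -30 + \left(0 - 1\right) 148 = -30 - 148 = -178$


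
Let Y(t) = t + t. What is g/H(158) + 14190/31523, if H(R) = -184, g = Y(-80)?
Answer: 956830/725029 ≈ 1.3197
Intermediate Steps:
Y(t) = 2*t
g = -160 (g = 2*(-80) = -160)
g/H(158) + 14190/31523 = -160/(-184) + 14190/31523 = -160*(-1/184) + 14190*(1/31523) = 20/23 + 14190/31523 = 956830/725029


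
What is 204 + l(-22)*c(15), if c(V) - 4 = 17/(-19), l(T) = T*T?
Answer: 32432/19 ≈ 1706.9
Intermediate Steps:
l(T) = T²
c(V) = 59/19 (c(V) = 4 + 17/(-19) = 4 + 17*(-1/19) = 4 - 17/19 = 59/19)
204 + l(-22)*c(15) = 204 + (-22)²*(59/19) = 204 + 484*(59/19) = 204 + 28556/19 = 32432/19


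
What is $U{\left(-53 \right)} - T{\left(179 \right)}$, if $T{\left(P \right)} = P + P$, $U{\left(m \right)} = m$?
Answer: $-411$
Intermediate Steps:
$T{\left(P \right)} = 2 P$
$U{\left(-53 \right)} - T{\left(179 \right)} = -53 - 2 \cdot 179 = -53 - 358 = -411$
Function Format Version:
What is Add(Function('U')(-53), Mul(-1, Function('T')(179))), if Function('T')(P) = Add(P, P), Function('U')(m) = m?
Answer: -411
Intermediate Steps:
Function('T')(P) = Mul(2, P)
Add(Function('U')(-53), Mul(-1, Function('T')(179))) = Add(-53, Mul(-1, Mul(2, 179))) = Add(-53, Mul(-1, 358)) = Add(-53, -358) = -411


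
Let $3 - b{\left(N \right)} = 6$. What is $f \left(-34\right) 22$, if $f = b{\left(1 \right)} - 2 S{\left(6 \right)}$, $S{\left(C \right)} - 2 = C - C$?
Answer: $5236$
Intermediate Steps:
$b{\left(N \right)} = -3$ ($b{\left(N \right)} = 3 - 6 = -3$)
$S{\left(C \right)} = 2$ ($S{\left(C \right)} = 2 + \left(C - C\right) = 2 + 0 = 2$)
$f = -7$ ($f = -3 - 4 = -7$)
$f \left(-34\right) 22 = \left(-7\right) \left(-34\right) 22 = 238 \cdot 22 = 5236$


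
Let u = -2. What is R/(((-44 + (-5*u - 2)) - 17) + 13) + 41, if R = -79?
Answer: 1719/40 ≈ 42.975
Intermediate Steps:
R/(((-44 + (-5*u - 2)) - 17) + 13) + 41 = -79/(((-44 + (-5*(-2) - 2)) - 17) + 13) + 41 = -79/(((-44 + (10 - 2)) - 17) + 13) + 41 = -79/(((-44 + 8) - 17) + 13) + 41 = -79/((-36 - 17) + 13) + 41 = -79/(-53 + 13) + 41 = -79/(-40) + 41 = -1/40*(-79) + 41 = 79/40 + 41 = 1719/40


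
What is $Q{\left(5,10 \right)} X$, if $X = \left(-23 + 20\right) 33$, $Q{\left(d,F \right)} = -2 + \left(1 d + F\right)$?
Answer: $-1287$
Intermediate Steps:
$Q{\left(d,F \right)} = -2 + F + d$ ($Q{\left(d,F \right)} = -2 + \left(d + F\right) = -2 + \left(F + d\right) = -2 + F + d$)
$X = -99$ ($X = \left(-3\right) 33 = -99$)
$Q{\left(5,10 \right)} X = \left(-2 + 10 + 5\right) \left(-99\right) = 13 \left(-99\right) = -1287$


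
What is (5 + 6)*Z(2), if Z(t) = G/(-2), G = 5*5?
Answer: -275/2 ≈ -137.50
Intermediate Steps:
G = 25
Z(t) = -25/2 (Z(t) = 25/(-2) = 25*(-½) = -25/2)
(5 + 6)*Z(2) = (5 + 6)*(-25/2) = 11*(-25/2) = -275/2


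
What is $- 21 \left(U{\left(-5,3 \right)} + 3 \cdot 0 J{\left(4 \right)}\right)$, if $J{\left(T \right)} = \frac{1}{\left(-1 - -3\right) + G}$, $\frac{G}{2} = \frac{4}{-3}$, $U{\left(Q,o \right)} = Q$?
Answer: $105$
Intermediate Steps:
$G = - \frac{8}{3}$ ($G = 2 \frac{4}{-3} = 2 \cdot 4 \left(- \frac{1}{3}\right) = 2 \left(- \frac{4}{3}\right) = - \frac{8}{3} \approx -2.6667$)
$J{\left(T \right)} = - \frac{3}{2}$ ($J{\left(T \right)} = \frac{1}{\left(-1 - -3\right) - \frac{8}{3}} = \frac{1}{\left(-1 + 3\right) - \frac{8}{3}} = \frac{1}{2 - \frac{8}{3}} = \frac{1}{- \frac{2}{3}} = - \frac{3}{2}$)
$- 21 \left(U{\left(-5,3 \right)} + 3 \cdot 0 J{\left(4 \right)}\right) = - 21 \left(-5 + 3 \cdot 0 \left(- \frac{3}{2}\right)\right) = - 21 \left(-5 + 0 \left(- \frac{3}{2}\right)\right) = - 21 \left(-5 + 0\right) = \left(-21\right) \left(-5\right) = 105$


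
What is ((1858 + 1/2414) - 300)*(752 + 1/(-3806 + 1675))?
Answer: 6027064703643/5144234 ≈ 1.1716e+6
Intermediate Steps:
((1858 + 1/2414) - 300)*(752 + 1/(-3806 + 1675)) = ((1858 + 1/2414) - 300)*(752 + 1/(-2131)) = (4485213/2414 - 300)*(752 - 1/2131) = (3761013/2414)*(1602511/2131) = 6027064703643/5144234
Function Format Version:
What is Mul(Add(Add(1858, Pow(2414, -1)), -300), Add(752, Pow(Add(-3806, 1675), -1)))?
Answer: Rational(6027064703643, 5144234) ≈ 1.1716e+6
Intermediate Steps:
Mul(Add(Add(1858, Pow(2414, -1)), -300), Add(752, Pow(Add(-3806, 1675), -1))) = Mul(Add(Add(1858, Rational(1, 2414)), -300), Add(752, Pow(-2131, -1))) = Mul(Add(Rational(4485213, 2414), -300), Add(752, Rational(-1, 2131))) = Mul(Rational(3761013, 2414), Rational(1602511, 2131)) = Rational(6027064703643, 5144234)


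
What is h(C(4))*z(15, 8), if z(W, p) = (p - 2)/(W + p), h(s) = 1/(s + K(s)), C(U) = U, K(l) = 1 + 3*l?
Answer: 6/391 ≈ 0.015345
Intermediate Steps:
h(s) = 1/(1 + 4*s) (h(s) = 1/(s + (1 + 3*s)) = 1/(1 + 4*s))
z(W, p) = (-2 + p)/(W + p)
h(C(4))*z(15, 8) = ((-2 + 8)/(15 + 8))/(1 + 4*4) = (6/23)/(1 + 16) = ((1/23)*6)/17 = (1/17)*(6/23) = 6/391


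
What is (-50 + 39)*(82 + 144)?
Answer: -2486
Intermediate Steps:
(-50 + 39)*(82 + 144) = -11*226 = -2486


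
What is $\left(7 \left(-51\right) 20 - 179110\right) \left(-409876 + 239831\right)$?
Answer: $31670881250$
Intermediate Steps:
$\left(7 \left(-51\right) 20 - 179110\right) \left(-409876 + 239831\right) = \left(\left(-357\right) 20 - 179110\right) \left(-170045\right) = \left(-7140 - 179110\right) \left(-170045\right) = \left(-186250\right) \left(-170045\right) = 31670881250$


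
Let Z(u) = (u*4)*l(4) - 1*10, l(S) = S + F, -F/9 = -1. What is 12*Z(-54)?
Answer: -33816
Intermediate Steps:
F = 9 (F = -9*(-1) = 9)
l(S) = 9 + S (l(S) = S + 9 = 9 + S)
Z(u) = -10 + 52*u (Z(u) = (u*4)*(9 + 4) - 1*10 = (4*u)*13 - 10 = 52*u - 10 = -10 + 52*u)
12*Z(-54) = 12*(-10 + 52*(-54)) = 12*(-10 - 2808) = 12*(-2818) = -33816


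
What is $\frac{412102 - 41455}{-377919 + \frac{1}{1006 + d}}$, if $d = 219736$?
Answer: $- \frac{81817360074}{83422595897} \approx -0.98076$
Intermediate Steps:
$\frac{412102 - 41455}{-377919 + \frac{1}{1006 + d}} = \frac{412102 - 41455}{-377919 + \frac{1}{1006 + 219736}} = \frac{370647}{-377919 + \frac{1}{220742}} = \frac{370647}{- \frac{83422595897}{220742}} = 370647 \left(- \frac{220742}{83422595897}\right) = - \frac{81817360074}{83422595897}$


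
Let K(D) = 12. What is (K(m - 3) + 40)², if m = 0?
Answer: 2704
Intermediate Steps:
(K(m - 3) + 40)² = (12 + 40)² = 52² = 2704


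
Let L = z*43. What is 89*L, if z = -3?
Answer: -11481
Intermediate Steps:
L = -129 (L = -3*43 = -129)
89*L = 89*(-129) = -11481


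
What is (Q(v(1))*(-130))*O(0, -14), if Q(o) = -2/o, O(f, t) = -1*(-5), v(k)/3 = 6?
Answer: 650/9 ≈ 72.222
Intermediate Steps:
v(k) = 18 (v(k) = 3*6 = 18)
O(f, t) = 5
(Q(v(1))*(-130))*O(0, -14) = (-2/18*(-130))*5 = (-2*1/18*(-130))*5 = -⅑*(-130)*5 = (130/9)*5 = 650/9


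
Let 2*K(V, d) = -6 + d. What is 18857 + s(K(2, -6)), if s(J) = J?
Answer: 18851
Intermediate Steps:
K(V, d) = -3 + d/2 (K(V, d) = (-6 + d)/2 = -3 + d/2)
18857 + s(K(2, -6)) = 18857 + (-3 + (1/2)*(-6)) = 18857 + (-3 - 3) = 18857 - 6 = 18851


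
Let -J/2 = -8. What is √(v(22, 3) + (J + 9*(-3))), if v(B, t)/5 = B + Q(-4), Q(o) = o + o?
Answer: √59 ≈ 7.6811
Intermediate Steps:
Q(o) = 2*o
v(B, t) = -40 + 5*B (v(B, t) = 5*(B + 2*(-4)) = 5*(B - 8) = 5*(-8 + B) = -40 + 5*B)
J = 16 (J = -2*(-8) = 16)
√(v(22, 3) + (J + 9*(-3))) = √((-40 + 5*22) + (16 + 9*(-3))) = √((-40 + 110) + (16 - 27)) = √(70 - 11) = √59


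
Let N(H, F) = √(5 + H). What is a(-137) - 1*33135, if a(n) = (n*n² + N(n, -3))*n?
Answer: 352242226 - 274*I*√33 ≈ 3.5224e+8 - 1574.0*I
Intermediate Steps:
a(n) = n*(n³ + √(5 + n)) (a(n) = (n*n² + √(5 + n))*n = (n³ + √(5 + n))*n = n*(n³ + √(5 + n)))
a(-137) - 1*33135 = -137*((-137)³ + √(5 - 137)) - 1*33135 = -137*(-2571353 + √(-132)) - 33135 = -137*(-2571353 + 2*I*√33) - 33135 = (352275361 - 274*I*√33) - 33135 = 352242226 - 274*I*√33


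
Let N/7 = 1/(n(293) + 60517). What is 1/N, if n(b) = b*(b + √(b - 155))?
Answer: 146366/7 + 293*√138/7 ≈ 21401.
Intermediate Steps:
n(b) = b*(b + √(-155 + b))
N = 7/(146366 + 293*√138) (N = 7/(293*(293 + √(-155 + 293)) + 60517) = 7/(293*(293 + √138) + 60517) = 7/((85849 + 293*√138) + 60517) = 7/(146366 + 293*√138) ≈ 4.6726e-5)
1/N = 1/(512281/10705579397 - 2051*√138/21411158794)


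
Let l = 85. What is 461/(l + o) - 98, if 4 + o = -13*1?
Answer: -6203/68 ≈ -91.221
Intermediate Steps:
o = -17 (o = -4 - 13*1 = -4 - 13 = -17)
461/(l + o) - 98 = 461/(85 - 17) - 98 = 461/68 - 98 = -6203/68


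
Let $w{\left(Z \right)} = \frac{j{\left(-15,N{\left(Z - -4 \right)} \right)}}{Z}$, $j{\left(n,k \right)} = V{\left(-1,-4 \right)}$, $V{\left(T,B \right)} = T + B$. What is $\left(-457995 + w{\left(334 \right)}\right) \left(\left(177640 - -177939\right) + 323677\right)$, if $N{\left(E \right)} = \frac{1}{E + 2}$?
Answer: $- \frac{51953008935380}{167} \approx -3.111 \cdot 10^{11}$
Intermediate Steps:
$N{\left(E \right)} = \frac{1}{2 + E}$
$V{\left(T,B \right)} = B + T$
$j{\left(n,k \right)} = -5$ ($j{\left(n,k \right)} = -4 - 1 = -5$)
$w{\left(Z \right)} = - \frac{5}{Z}$
$\left(-457995 + w{\left(334 \right)}\right) \left(\left(177640 - -177939\right) + 323677\right) = \left(-457995 - \frac{5}{334}\right) \left(\left(177640 - -177939\right) + 323677\right) = \left(-457995 - \frac{5}{334}\right) \left(\left(177640 + 177939\right) + 323677\right) = \left(-457995 - \frac{5}{334}\right) \left(355579 + 323677\right) = \left(- \frac{152970335}{334}\right) 679256 = - \frac{51953008935380}{167}$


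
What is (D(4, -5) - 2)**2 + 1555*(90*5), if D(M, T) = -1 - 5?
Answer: 699814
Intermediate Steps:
D(M, T) = -6
(D(4, -5) - 2)**2 + 1555*(90*5) = (-6 - 2)**2 + 1555*(90*5) = (-8)**2 + 1555*450 = 64 + 699750 = 699814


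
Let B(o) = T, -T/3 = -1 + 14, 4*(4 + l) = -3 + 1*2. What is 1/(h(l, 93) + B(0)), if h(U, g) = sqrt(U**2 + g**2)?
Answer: 624/114337 + 4*sqrt(138673)/114337 ≈ 0.018485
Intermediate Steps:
l = -17/4 (l = -4 + (-3 + 1*2)/4 = -4 + (-3 + 2)/4 = -4 + (1/4)*(-1) = -4 - 1/4 = -17/4 ≈ -4.2500)
T = -39 (T = -3*(-1 + 14) = -3*13 = -39)
B(o) = -39
1/(h(l, 93) + B(0)) = 1/(sqrt((-17/4)**2 + 93**2) - 39) = 1/(sqrt(289/16 + 8649) - 39) = 1/(sqrt(138673/16) - 39) = 1/(sqrt(138673)/4 - 39) = 1/(-39 + sqrt(138673)/4)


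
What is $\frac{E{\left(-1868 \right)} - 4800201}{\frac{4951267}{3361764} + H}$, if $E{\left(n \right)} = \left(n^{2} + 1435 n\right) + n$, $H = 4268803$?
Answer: $- \frac{362818379700}{387857113507} \approx -0.93544$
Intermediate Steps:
$E{\left(n \right)} = n^{2} + 1436 n$
$\frac{E{\left(-1868 \right)} - 4800201}{\frac{4951267}{3361764} + H} = \frac{- 1868 \left(1436 - 1868\right) - 4800201}{\frac{4951267}{3361764} + 4268803} = \frac{\left(-1868\right) \left(-432\right) - 4800201}{4951267 \cdot \frac{1}{3361764} + 4268803} = \frac{806976 - 4800201}{\frac{4951267}{3361764} + 4268803} = - \frac{3993225}{\frac{14350713199759}{3361764}} = \left(-3993225\right) \frac{3361764}{14350713199759} = - \frac{362818379700}{387857113507}$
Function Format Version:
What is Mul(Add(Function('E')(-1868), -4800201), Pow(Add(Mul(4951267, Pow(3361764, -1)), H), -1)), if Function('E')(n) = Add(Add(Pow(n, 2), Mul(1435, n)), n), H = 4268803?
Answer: Rational(-362818379700, 387857113507) ≈ -0.93544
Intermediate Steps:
Function('E')(n) = Add(Pow(n, 2), Mul(1436, n))
Mul(Add(Function('E')(-1868), -4800201), Pow(Add(Mul(4951267, Pow(3361764, -1)), H), -1)) = Mul(Add(Mul(-1868, Add(1436, -1868)), -4800201), Pow(Add(Mul(4951267, Pow(3361764, -1)), 4268803), -1)) = Mul(Add(Mul(-1868, -432), -4800201), Pow(Add(Mul(4951267, Rational(1, 3361764)), 4268803), -1)) = Mul(Add(806976, -4800201), Pow(Add(Rational(4951267, 3361764), 4268803), -1)) = Mul(-3993225, Pow(Rational(14350713199759, 3361764), -1)) = Mul(-3993225, Rational(3361764, 14350713199759)) = Rational(-362818379700, 387857113507)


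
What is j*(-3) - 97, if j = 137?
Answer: -508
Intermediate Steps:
j*(-3) - 97 = 137*(-3) - 97 = -411 - 97 = -508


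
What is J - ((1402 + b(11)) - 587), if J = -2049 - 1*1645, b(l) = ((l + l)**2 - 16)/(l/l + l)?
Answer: -4548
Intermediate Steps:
b(l) = (-16 + 4*l**2)/(1 + l) (b(l) = ((2*l)**2 - 16)/(1 + l) = (4*l**2 - 16)/(1 + l) = (-16 + 4*l**2)/(1 + l))
J = -3694 (J = -2049 - 1645 = -3694)
J - ((1402 + b(11)) - 587) = -3694 - ((1402 + 4*(-4 + 11**2)/(1 + 11)) - 587) = -3694 - ((1402 + 4*(-4 + 121)/12) - 587) = -3694 - ((1402 + 4*(1/12)*117) - 587) = -3694 - ((1402 + 39) - 587) = -3694 - (1441 - 587) = -3694 - 1*854 = -3694 - 854 = -4548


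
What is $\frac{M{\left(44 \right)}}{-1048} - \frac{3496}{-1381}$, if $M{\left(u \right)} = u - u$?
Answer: $\frac{3496}{1381} \approx 2.5315$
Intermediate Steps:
$M{\left(u \right)} = 0$
$\frac{M{\left(44 \right)}}{-1048} - \frac{3496}{-1381} = \frac{0}{-1048} - \frac{3496}{-1381} = 0 \left(- \frac{1}{1048}\right) - - \frac{3496}{1381} = 0 + \frac{3496}{1381} = \frac{3496}{1381}$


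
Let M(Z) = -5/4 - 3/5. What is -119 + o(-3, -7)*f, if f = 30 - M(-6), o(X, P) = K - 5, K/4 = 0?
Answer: -1113/4 ≈ -278.25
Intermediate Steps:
K = 0 (K = 4*0 = 0)
M(Z) = -37/20 (M(Z) = -5*¼ - 3*⅕ = -5/4 - ⅗ = -37/20)
o(X, P) = -5 (o(X, P) = 0 - 5 = -5)
f = 637/20 (f = 30 - 1*(-37/20) = 30 + 37/20 = 637/20 ≈ 31.850)
-119 + o(-3, -7)*f = -119 - 5*637/20 = -119 - 637/4 = -1113/4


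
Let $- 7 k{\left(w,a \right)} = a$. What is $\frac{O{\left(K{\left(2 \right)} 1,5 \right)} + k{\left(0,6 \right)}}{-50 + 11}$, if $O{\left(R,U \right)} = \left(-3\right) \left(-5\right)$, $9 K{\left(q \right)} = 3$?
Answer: $- \frac{33}{91} \approx -0.36264$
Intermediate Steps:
$K{\left(q \right)} = \frac{1}{3}$ ($K{\left(q \right)} = \frac{1}{9} \cdot 3 = \frac{1}{3}$)
$O{\left(R,U \right)} = 15$
$k{\left(w,a \right)} = - \frac{a}{7}$
$\frac{O{\left(K{\left(2 \right)} 1,5 \right)} + k{\left(0,6 \right)}}{-50 + 11} = \frac{15 - \frac{6}{7}}{-50 + 11} = \frac{15 - \frac{6}{7}}{-39} = \left(- \frac{1}{39}\right) \frac{99}{7} = - \frac{33}{91}$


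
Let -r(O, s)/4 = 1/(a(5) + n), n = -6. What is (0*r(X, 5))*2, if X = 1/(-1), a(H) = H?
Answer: 0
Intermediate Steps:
X = -1
r(O, s) = 4 (r(O, s) = -4/(5 - 6) = -4/(-1) = -4*(-1) = 4)
(0*r(X, 5))*2 = (0*4)*2 = 0*2 = 0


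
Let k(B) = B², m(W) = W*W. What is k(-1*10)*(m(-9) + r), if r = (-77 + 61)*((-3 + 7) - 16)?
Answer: 27300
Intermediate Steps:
m(W) = W²
r = 192 (r = -16*(4 - 16) = -16*(-12) = 192)
k(-1*10)*(m(-9) + r) = (-1*10)²*((-9)² + 192) = (-10)²*(81 + 192) = 100*273 = 27300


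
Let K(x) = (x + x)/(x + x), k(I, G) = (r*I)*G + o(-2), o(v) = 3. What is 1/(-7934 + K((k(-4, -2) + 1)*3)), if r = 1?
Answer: -1/7933 ≈ -0.00012606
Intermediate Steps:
k(I, G) = 3 + G*I (k(I, G) = (1*I)*G + 3 = I*G + 3 = G*I + 3 = 3 + G*I)
K(x) = 1 (K(x) = (2*x)/((2*x)) = (2*x)*(1/(2*x)) = 1)
1/(-7934 + K((k(-4, -2) + 1)*3)) = 1/(-7934 + 1) = 1/(-7933) = -1/7933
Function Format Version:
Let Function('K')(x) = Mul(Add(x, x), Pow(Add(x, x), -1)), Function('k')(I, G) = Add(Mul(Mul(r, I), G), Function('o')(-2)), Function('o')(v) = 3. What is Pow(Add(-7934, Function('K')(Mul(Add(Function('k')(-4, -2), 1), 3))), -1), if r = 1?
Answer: Rational(-1, 7933) ≈ -0.00012606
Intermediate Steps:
Function('k')(I, G) = Add(3, Mul(G, I)) (Function('k')(I, G) = Add(Mul(Mul(1, I), G), 3) = Add(Mul(I, G), 3) = Add(Mul(G, I), 3) = Add(3, Mul(G, I)))
Function('K')(x) = 1 (Function('K')(x) = Mul(Mul(2, x), Pow(Mul(2, x), -1)) = Mul(Mul(2, x), Mul(Rational(1, 2), Pow(x, -1))) = 1)
Pow(Add(-7934, Function('K')(Mul(Add(Function('k')(-4, -2), 1), 3))), -1) = Pow(Add(-7934, 1), -1) = Pow(-7933, -1) = Rational(-1, 7933)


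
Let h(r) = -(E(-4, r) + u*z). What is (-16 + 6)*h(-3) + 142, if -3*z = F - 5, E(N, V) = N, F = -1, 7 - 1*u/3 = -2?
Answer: 642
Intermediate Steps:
u = 27 (u = 21 - 3*(-2) = 21 + 6 = 27)
z = 2 (z = -(-1 - 5)/3 = -⅓*(-6) = 2)
h(r) = -50 (h(r) = -(-4 + 27*2) = -(-4 + 54) = -1*50 = -50)
(-16 + 6)*h(-3) + 142 = (-16 + 6)*(-50) + 142 = -10*(-50) + 142 = 500 + 142 = 642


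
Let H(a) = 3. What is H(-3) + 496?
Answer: 499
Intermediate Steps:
H(-3) + 496 = 3 + 496 = 499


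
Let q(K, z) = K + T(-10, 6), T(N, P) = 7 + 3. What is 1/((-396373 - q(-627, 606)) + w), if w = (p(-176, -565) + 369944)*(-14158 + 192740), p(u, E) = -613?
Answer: 1/65955472886 ≈ 1.5162e-11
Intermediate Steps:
T(N, P) = 10
q(K, z) = 10 + K (q(K, z) = K + 10 = 10 + K)
w = 65955868642 (w = (-613 + 369944)*(-14158 + 192740) = 369331*178582 = 65955868642)
1/((-396373 - q(-627, 606)) + w) = 1/((-396373 - (10 - 627)) + 65955868642) = 1/((-396373 - 1*(-617)) + 65955868642) = 1/((-396373 + 617) + 65955868642) = 1/(-395756 + 65955868642) = 1/65955472886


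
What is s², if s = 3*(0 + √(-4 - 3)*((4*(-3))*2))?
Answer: -36288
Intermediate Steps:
s = -72*I*√7 (s = 3*(0 + √(-7)*(-12*2)) = 3*(0 + (I*√7)*(-24)) = 3*(0 - 24*I*√7) = 3*(-24*I*√7) = -72*I*√7 ≈ -190.49*I)
s² = (-72*I*√7)² = -36288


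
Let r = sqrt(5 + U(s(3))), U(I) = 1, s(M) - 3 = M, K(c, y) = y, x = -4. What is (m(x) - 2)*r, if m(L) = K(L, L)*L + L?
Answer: 10*sqrt(6) ≈ 24.495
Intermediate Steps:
s(M) = 3 + M
m(L) = L + L**2 (m(L) = L*L + L = L**2 + L = L + L**2)
r = sqrt(6) (r = sqrt(5 + 1) = sqrt(6) ≈ 2.4495)
(m(x) - 2)*r = (-4*(1 - 4) - 2)*sqrt(6) = (-4*(-3) - 2)*sqrt(6) = (12 - 2)*sqrt(6) = 10*sqrt(6)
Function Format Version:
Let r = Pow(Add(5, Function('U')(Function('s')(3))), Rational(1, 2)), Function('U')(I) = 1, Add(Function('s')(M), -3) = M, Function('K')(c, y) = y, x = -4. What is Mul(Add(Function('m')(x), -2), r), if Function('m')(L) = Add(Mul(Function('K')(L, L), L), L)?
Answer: Mul(10, Pow(6, Rational(1, 2))) ≈ 24.495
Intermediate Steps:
Function('s')(M) = Add(3, M)
Function('m')(L) = Add(L, Pow(L, 2)) (Function('m')(L) = Add(Mul(L, L), L) = Add(Pow(L, 2), L) = Add(L, Pow(L, 2)))
r = Pow(6, Rational(1, 2)) (r = Pow(Add(5, 1), Rational(1, 2)) = Pow(6, Rational(1, 2)) ≈ 2.4495)
Mul(Add(Function('m')(x), -2), r) = Mul(Add(Mul(-4, Add(1, -4)), -2), Pow(6, Rational(1, 2))) = Mul(Add(Mul(-4, -3), -2), Pow(6, Rational(1, 2))) = Mul(Add(12, -2), Pow(6, Rational(1, 2))) = Mul(10, Pow(6, Rational(1, 2)))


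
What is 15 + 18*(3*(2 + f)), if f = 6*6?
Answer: 2067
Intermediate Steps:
f = 36
15 + 18*(3*(2 + f)) = 15 + 18*(3*(2 + 36)) = 15 + 18*(3*38) = 15 + 18*114 = 15 + 2052 = 2067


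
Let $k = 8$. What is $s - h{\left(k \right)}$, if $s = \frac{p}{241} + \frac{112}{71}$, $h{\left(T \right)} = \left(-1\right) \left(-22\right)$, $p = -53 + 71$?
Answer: $- \frac{348172}{17111} \approx -20.348$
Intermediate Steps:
$p = 18$
$h{\left(T \right)} = 22$
$s = \frac{28270}{17111}$ ($s = \frac{18}{241} + \frac{112}{71} = \frac{28270}{17111} \approx 1.6522$)
$s - h{\left(k \right)} = \frac{28270}{17111} - 22 = - \frac{348172}{17111}$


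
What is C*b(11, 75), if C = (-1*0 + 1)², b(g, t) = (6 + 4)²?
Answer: 100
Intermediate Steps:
b(g, t) = 100 (b(g, t) = 10² = 100)
C = 1 (C = (0 + 1)² = 1² = 1)
C*b(11, 75) = 1*100 = 100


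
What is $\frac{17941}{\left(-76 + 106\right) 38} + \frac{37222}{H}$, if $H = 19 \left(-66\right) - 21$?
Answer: $- \frac{434629}{32300} \approx -13.456$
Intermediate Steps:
$H = -1275$ ($H = -1254 - 21 = -1275$)
$\frac{17941}{\left(-76 + 106\right) 38} + \frac{37222}{H} = \frac{17941}{\left(-76 + 106\right) 38} + \frac{37222}{-1275} = \frac{17941}{30 \cdot 38} + 37222 \left(- \frac{1}{1275}\right) = \frac{17941}{1140} - \frac{37222}{1275} = - \frac{434629}{32300}$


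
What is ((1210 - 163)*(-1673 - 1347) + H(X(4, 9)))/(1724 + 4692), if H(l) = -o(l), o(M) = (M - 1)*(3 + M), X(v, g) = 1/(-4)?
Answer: -50590985/102656 ≈ -492.82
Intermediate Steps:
X(v, g) = -¼ (X(v, g) = 1*(-¼) = -¼)
o(M) = (-1 + M)*(3 + M)
H(l) = 3 - l² - 2*l (H(l) = -(-3 + l² + 2*l) = 3 - l² - 2*l)
((1210 - 163)*(-1673 - 1347) + H(X(4, 9)))/(1724 + 4692) = ((1210 - 163)*(-1673 - 1347) + (3 - (-¼)² - 2*(-¼)))/(1724 + 4692) = (1047*(-3020) + (3 - 1*1/16 + ½))/6416 = (-3161940 + (3 - 1/16 + ½))*(1/6416) = (-3161940 + 55/16)*(1/6416) = -50590985/16*1/6416 = -50590985/102656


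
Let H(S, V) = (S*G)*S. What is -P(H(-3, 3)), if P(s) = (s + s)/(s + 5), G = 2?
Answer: -36/23 ≈ -1.5652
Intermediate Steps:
H(S, V) = 2*S² (H(S, V) = (S*2)*S = (2*S)*S = 2*S²)
P(s) = 2*s/(5 + s) (P(s) = (2*s)/(5 + s) = 2*s/(5 + s))
-P(H(-3, 3)) = -2*2*(-3)²/(5 + 2*(-3)²) = -2*2*9/(5 + 2*9) = -2*18/(5 + 18) = -2*18/23 = -1*36/23 = -36/23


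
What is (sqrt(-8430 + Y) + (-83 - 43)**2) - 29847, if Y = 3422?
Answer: -13971 + 4*I*sqrt(313) ≈ -13971.0 + 70.767*I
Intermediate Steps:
(sqrt(-8430 + Y) + (-83 - 43)**2) - 29847 = (sqrt(-8430 + 3422) + (-83 - 43)**2) - 29847 = (sqrt(-5008) + (-126)**2) - 29847 = (4*I*sqrt(313) + 15876) - 29847 = (15876 + 4*I*sqrt(313)) - 29847 = -13971 + 4*I*sqrt(313)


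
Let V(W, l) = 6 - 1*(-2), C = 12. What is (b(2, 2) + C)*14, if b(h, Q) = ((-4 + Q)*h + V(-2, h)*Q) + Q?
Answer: 364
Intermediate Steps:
V(W, l) = 8 (V(W, l) = 6 + 2 = 8)
b(h, Q) = 9*Q + h*(-4 + Q) (b(h, Q) = ((-4 + Q)*h + 8*Q) + Q = (h*(-4 + Q) + 8*Q) + Q = (8*Q + h*(-4 + Q)) + Q = 9*Q + h*(-4 + Q))
(b(2, 2) + C)*14 = ((-4*2 + 9*2 + 2*2) + 12)*14 = ((-8 + 18 + 4) + 12)*14 = (14 + 12)*14 = 26*14 = 364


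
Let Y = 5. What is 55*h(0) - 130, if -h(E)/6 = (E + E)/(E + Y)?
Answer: -130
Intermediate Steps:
h(E) = -12*E/(5 + E) (h(E) = -6*(E + E)/(E + 5) = -6*2*E/(5 + E) = -12*E/(5 + E))
55*h(0) - 130 = 55*(-12*0/(5 + 0)) - 130 = 55*(-12*0/5) - 130 = 55*(-12*0*1/5) - 130 = 55*0 - 130 = 0 - 130 = -130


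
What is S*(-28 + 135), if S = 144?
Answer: 15408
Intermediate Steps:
S*(-28 + 135) = 144*(-28 + 135) = 144*107 = 15408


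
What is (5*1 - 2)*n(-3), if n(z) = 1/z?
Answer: -1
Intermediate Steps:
(5*1 - 2)*n(-3) = (5*1 - 2)/(-3) = (5 - 2)*(-⅓) = 3*(-⅓) = -1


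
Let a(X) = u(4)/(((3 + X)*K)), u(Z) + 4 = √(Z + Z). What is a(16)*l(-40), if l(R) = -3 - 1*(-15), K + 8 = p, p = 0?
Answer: 6/19 - 3*√2/19 ≈ 0.092493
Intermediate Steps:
K = -8 (K = -8 + 0 = -8)
u(Z) = -4 + √2*√Z (u(Z) = -4 + √(Z + Z) = -4 + √(2*Z) = -4 + √2*√Z)
a(X) = (-4 + 2*√2)/(-24 - 8*X) (a(X) = (-4 + √2*√4)/(((3 + X)*(-8))) = (-4 + √2*2)/(-24 - 8*X) = (-4 + 2*√2)/(-24 - 8*X))
l(R) = 12 (l(R) = -3 + 15 = 12)
a(16)*l(-40) = ((2 - √2)/(4*(3 + 16)))*12 = ((¼)*(2 - √2)/19)*12 = ((¼)*(1/19)*(2 - √2))*12 = (1/38 - √2/76)*12 = 6/19 - 3*√2/19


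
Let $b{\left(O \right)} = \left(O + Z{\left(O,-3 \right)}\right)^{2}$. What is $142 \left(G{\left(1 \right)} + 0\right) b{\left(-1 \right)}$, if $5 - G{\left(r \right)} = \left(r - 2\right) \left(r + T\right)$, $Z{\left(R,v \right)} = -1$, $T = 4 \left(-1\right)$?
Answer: $1136$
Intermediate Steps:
$T = -4$
$G{\left(r \right)} = 5 - \left(-4 + r\right) \left(-2 + r\right)$ ($G{\left(r \right)} = 5 - \left(r - 2\right) \left(r - 4\right) = 5 - \left(-2 + r\right) \left(-4 + r\right) = 5 - \left(-4 + r\right) \left(-2 + r\right)$)
$b{\left(O \right)} = \left(-1 + O\right)^{2}$ ($b{\left(O \right)} = \left(O - 1\right)^{2} = \left(-1 + O\right)^{2}$)
$142 \left(G{\left(1 \right)} + 0\right) b{\left(-1 \right)} = 142 \left(\left(-3 - 1^{2} + 6 \cdot 1\right) + 0\right) \left(-1 - 1\right)^{2} = 142 \left(\left(-3 - 1 + 6\right) + 0\right) \left(-2\right)^{2} = 142 \left(\left(-3 - 1 + 6\right) + 0\right) 4 = 142 \left(2 + 0\right) 4 = 142 \cdot 2 \cdot 4 = 142 \cdot 8 = 1136$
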